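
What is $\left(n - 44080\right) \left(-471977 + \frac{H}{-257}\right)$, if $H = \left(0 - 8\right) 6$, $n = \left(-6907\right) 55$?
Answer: $\frac{51426123952565}{257} \approx 2.001 \cdot 10^{11}$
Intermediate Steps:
$n = -379885$
$H = -48$ ($H = \left(-8\right) 6 = -48$)
$\left(n - 44080\right) \left(-471977 + \frac{H}{-257}\right) = \left(-379885 - 44080\right) \left(-471977 - \frac{48}{-257}\right) = - 423965 \left(-471977 - - \frac{48}{257}\right) = - 423965 \left(-471977 + \frac{48}{257}\right) = \left(-423965\right) \left(- \frac{121298041}{257}\right) = \frac{51426123952565}{257}$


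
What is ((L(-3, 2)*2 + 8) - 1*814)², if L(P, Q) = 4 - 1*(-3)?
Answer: 627264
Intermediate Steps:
L(P, Q) = 7 (L(P, Q) = 4 + 3 = 7)
((L(-3, 2)*2 + 8) - 1*814)² = ((7*2 + 8) - 1*814)² = ((14 + 8) - 814)² = (22 - 814)² = (-792)² = 627264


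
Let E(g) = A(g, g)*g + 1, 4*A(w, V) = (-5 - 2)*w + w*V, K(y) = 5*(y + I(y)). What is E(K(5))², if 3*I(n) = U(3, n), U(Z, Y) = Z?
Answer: 26790976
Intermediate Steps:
I(n) = 1 (I(n) = (⅓)*3 = 1)
K(y) = 5 + 5*y (K(y) = 5*(y + 1) = 5*(1 + y) = 5 + 5*y)
A(w, V) = -7*w/4 + V*w/4 (A(w, V) = ((-5 - 2)*w + w*V)/4 = (-7*w + V*w)/4 = -7*w/4 + V*w/4)
E(g) = 1 + g²*(-7 + g)/4 (E(g) = (g*(-7 + g)/4)*g + 1 = g²*(-7 + g)/4 + 1 = 1 + g²*(-7 + g)/4)
E(K(5))² = (1 + (5 + 5*5)²*(-7 + (5 + 5*5))/4)² = (1 + (5 + 25)²*(-7 + (5 + 25))/4)² = (1 + (¼)*30²*(-7 + 30))² = (1 + (¼)*900*23)² = (1 + 5175)² = 5176² = 26790976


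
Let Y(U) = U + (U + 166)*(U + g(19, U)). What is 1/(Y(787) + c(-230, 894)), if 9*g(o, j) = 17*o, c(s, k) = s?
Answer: 9/7062931 ≈ 1.2743e-6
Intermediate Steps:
g(o, j) = 17*o/9 (g(o, j) = (17*o)/9 = 17*o/9)
Y(U) = U + (166 + U)*(323/9 + U) (Y(U) = U + (U + 166)*(U + (17/9)*19) = U + (166 + U)*(U + 323/9) = U + (166 + U)*(323/9 + U))
1/(Y(787) + c(-230, 894)) = 1/((53618/9 + 787² + (1826/9)*787) - 230) = 1/((53618/9 + 619369 + 1437062/9) - 230) = 1/(7065001/9 - 230) = 1/(7062931/9) = 9/7062931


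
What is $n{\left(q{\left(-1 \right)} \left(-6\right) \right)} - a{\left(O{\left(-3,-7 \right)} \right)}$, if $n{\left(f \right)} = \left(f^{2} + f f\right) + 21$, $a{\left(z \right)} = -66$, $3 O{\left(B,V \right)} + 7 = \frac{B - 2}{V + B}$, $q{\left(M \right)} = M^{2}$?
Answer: $159$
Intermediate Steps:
$O{\left(B,V \right)} = - \frac{7}{3} + \frac{-2 + B}{3 \left(B + V\right)}$ ($O{\left(B,V \right)} = - \frac{7}{3} + \frac{\left(B - 2\right) \frac{1}{V + B}}{3} = - \frac{7}{3} + \frac{\left(-2 + B\right) \frac{1}{B + V}}{3} = - \frac{7}{3} + \frac{\frac{1}{B + V} \left(-2 + B\right)}{3} = - \frac{7}{3} + \frac{-2 + B}{3 \left(B + V\right)}$)
$n{\left(f \right)} = 21 + 2 f^{2}$ ($n{\left(f \right)} = \left(f^{2} + f^{2}\right) + 21 = 2 f^{2} + 21 = 21 + 2 f^{2}$)
$n{\left(q{\left(-1 \right)} \left(-6\right) \right)} - a{\left(O{\left(-3,-7 \right)} \right)} = \left(21 + 2 \left(\left(-1\right)^{2} \left(-6\right)\right)^{2}\right) - -66 = \left(21 + 2 \left(1 \left(-6\right)\right)^{2}\right) + 66 = \left(21 + 2 \left(-6\right)^{2}\right) + 66 = \left(21 + 2 \cdot 36\right) + 66 = \left(21 + 72\right) + 66 = 93 + 66 = 159$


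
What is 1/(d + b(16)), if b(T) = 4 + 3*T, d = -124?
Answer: -1/72 ≈ -0.013889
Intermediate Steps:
1/(d + b(16)) = 1/(-124 + (4 + 3*16)) = 1/(-124 + (4 + 48)) = 1/(-124 + 52) = 1/(-72) = -1/72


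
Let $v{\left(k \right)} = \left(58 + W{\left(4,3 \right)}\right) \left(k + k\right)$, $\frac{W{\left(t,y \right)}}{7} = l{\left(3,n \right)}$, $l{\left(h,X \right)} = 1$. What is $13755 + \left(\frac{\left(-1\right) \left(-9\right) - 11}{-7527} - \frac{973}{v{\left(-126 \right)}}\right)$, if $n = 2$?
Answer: $\frac{6212060047}{451620} \approx 13755.0$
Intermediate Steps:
$W{\left(t,y \right)} = 7$ ($W{\left(t,y \right)} = 7 \cdot 1 = 7$)
$v{\left(k \right)} = 130 k$ ($v{\left(k \right)} = \left(58 + 7\right) \left(k + k\right) = 65 \cdot 2 k = 130 k$)
$13755 + \left(\frac{\left(-1\right) \left(-9\right) - 11}{-7527} - \frac{973}{v{\left(-126 \right)}}\right) = 13755 + \left(\frac{\left(-1\right) \left(-9\right) - 11}{-7527} - \frac{973}{130 \left(-126\right)}\right) = 13755 + \left(\left(9 - 11\right) \left(- \frac{1}{7527}\right) - \frac{973}{-16380}\right) = 13755 - - \frac{26947}{451620} = 13755 + \left(\frac{2}{7527} + \frac{139}{2340}\right) = 13755 + \frac{26947}{451620} = \frac{6212060047}{451620}$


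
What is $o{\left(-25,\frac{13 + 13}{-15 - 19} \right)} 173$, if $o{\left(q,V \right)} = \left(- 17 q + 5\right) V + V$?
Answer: $- \frac{969319}{17} \approx -57019.0$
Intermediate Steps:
$o{\left(q,V \right)} = V + V \left(5 - 17 q\right)$ ($o{\left(q,V \right)} = \left(5 - 17 q\right) V + V = V \left(5 - 17 q\right) + V = V + V \left(5 - 17 q\right)$)
$o{\left(-25,\frac{13 + 13}{-15 - 19} \right)} 173 = \frac{13 + 13}{-15 - 19} \left(6 - -425\right) 173 = \frac{26}{-34} \left(6 + 425\right) 173 = 26 \left(- \frac{1}{34}\right) 431 \cdot 173 = \left(- \frac{13}{17}\right) 431 \cdot 173 = \left(- \frac{5603}{17}\right) 173 = - \frac{969319}{17}$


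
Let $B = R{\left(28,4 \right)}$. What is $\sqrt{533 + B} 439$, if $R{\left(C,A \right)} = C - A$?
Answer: $439 \sqrt{557} \approx 10361.0$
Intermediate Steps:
$B = 24$ ($B = 28 - 4 = 24$)
$\sqrt{533 + B} 439 = \sqrt{533 + 24} \cdot 439 = \sqrt{557} \cdot 439 = 439 \sqrt{557}$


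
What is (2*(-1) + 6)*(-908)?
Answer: -3632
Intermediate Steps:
(2*(-1) + 6)*(-908) = (-2 + 6)*(-908) = 4*(-908) = -3632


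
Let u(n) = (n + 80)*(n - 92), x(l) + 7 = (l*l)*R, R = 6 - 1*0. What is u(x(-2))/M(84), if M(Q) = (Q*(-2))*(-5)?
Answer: -485/56 ≈ -8.6607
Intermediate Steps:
R = 6 (R = 6 + 0 = 6)
M(Q) = 10*Q (M(Q) = -2*Q*(-5) = 10*Q)
x(l) = -7 + 6*l² (x(l) = -7 + (l*l)*6 = -7 + l²*6 = -7 + 6*l²)
u(n) = (-92 + n)*(80 + n) (u(n) = (80 + n)*(-92 + n) = (-92 + n)*(80 + n))
u(x(-2))/M(84) = (-7360 + (-7 + 6*(-2)²)² - 12*(-7 + 6*(-2)²))/((10*84)) = (-7360 + (-7 + 6*4)² - 12*(-7 + 6*4))/840 = (-7360 + (-7 + 24)² - 12*(-7 + 24))*(1/840) = (-7360 + 17² - 12*17)*(1/840) = (-7360 + 289 - 204)*(1/840) = -7275*1/840 = -485/56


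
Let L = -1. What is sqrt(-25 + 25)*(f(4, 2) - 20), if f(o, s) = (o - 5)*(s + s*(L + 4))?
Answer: 0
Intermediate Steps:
f(o, s) = 4*s*(-5 + o) (f(o, s) = (o - 5)*(s + s*(-1 + 4)) = (-5 + o)*(s + s*3) = (-5 + o)*(s + 3*s) = (-5 + o)*(4*s) = 4*s*(-5 + o))
sqrt(-25 + 25)*(f(4, 2) - 20) = sqrt(-25 + 25)*(4*2*(-5 + 4) - 20) = sqrt(0)*(4*2*(-1) - 20) = 0*(-8 - 20) = 0*(-28) = 0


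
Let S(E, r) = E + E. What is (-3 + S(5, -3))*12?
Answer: 84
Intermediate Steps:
S(E, r) = 2*E
(-3 + S(5, -3))*12 = (-3 + 2*5)*12 = (-3 + 10)*12 = 7*12 = 84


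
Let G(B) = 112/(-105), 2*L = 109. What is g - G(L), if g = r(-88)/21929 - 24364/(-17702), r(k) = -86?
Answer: 7101165644/2911403685 ≈ 2.4391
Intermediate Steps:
L = 109/2 (L = (1/2)*109 = 109/2 ≈ 54.500)
G(B) = -16/15 (G(B) = 112*(-1/105) = -16/15)
g = 266377892/194093579 (g = -86/21929 - 24364/(-17702) = -86*1/21929 - 24364*(-1/17702) = -86/21929 + 12182/8851 = 266377892/194093579 ≈ 1.3724)
g - G(L) = 266377892/194093579 - 1*(-16/15) = 266377892/194093579 + 16/15 = 7101165644/2911403685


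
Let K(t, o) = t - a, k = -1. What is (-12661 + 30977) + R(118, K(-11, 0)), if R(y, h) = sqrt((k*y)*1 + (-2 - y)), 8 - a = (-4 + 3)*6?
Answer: 18316 + I*sqrt(238) ≈ 18316.0 + 15.427*I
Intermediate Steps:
a = 14 (a = 8 - (-4 + 3)*6 = 8 - (-1)*6 = 8 - 1*(-6) = 8 + 6 = 14)
K(t, o) = -14 + t (K(t, o) = t - 1*14 = t - 14 = -14 + t)
R(y, h) = sqrt(-2 - 2*y) (R(y, h) = sqrt(-y*1 + (-2 - y)) = sqrt(-y + (-2 - y)) = sqrt(-2 - 2*y))
(-12661 + 30977) + R(118, K(-11, 0)) = (-12661 + 30977) + sqrt(-2 - 2*118) = 18316 + sqrt(-2 - 236) = 18316 + sqrt(-238) = 18316 + I*sqrt(238)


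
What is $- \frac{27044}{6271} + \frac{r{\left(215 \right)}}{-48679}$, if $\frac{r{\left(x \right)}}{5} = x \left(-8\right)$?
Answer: $- \frac{1262544276}{305266009} \approx -4.1359$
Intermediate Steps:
$r{\left(x \right)} = - 40 x$ ($r{\left(x \right)} = 5 x \left(-8\right) = 5 \left(- 8 x\right) = - 40 x$)
$- \frac{27044}{6271} + \frac{r{\left(215 \right)}}{-48679} = - \frac{27044}{6271} + \frac{\left(-40\right) 215}{-48679} = \left(-27044\right) \frac{1}{6271} - - \frac{8600}{48679} = - \frac{27044}{6271} + \frac{8600}{48679} = - \frac{1262544276}{305266009}$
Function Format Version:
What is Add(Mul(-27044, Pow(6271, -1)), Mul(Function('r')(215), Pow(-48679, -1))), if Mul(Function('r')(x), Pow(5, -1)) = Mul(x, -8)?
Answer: Rational(-1262544276, 305266009) ≈ -4.1359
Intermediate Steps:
Function('r')(x) = Mul(-40, x) (Function('r')(x) = Mul(5, Mul(x, -8)) = Mul(5, Mul(-8, x)) = Mul(-40, x))
Add(Mul(-27044, Pow(6271, -1)), Mul(Function('r')(215), Pow(-48679, -1))) = Add(Mul(-27044, Pow(6271, -1)), Mul(Mul(-40, 215), Pow(-48679, -1))) = Add(Mul(-27044, Rational(1, 6271)), Mul(-8600, Rational(-1, 48679))) = Add(Rational(-27044, 6271), Rational(8600, 48679)) = Rational(-1262544276, 305266009)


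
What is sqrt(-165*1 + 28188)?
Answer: sqrt(28023) ≈ 167.40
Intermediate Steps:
sqrt(-165*1 + 28188) = sqrt(-165 + 28188) = sqrt(28023)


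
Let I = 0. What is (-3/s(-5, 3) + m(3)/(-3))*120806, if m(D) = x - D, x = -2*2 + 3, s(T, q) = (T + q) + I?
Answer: 1026851/3 ≈ 3.4228e+5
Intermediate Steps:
s(T, q) = T + q (s(T, q) = (T + q) + 0 = T + q)
x = -1 (x = -4 + 3 = -1)
m(D) = -1 - D
(-3/s(-5, 3) + m(3)/(-3))*120806 = (-3/(-5 + 3) + (-1 - 1*3)/(-3))*120806 = (-3/(-2) + (-1 - 3)*(-⅓))*120806 = (-3*(-½) - 4*(-⅓))*120806 = (3/2 + 4/3)*120806 = (17/6)*120806 = 1026851/3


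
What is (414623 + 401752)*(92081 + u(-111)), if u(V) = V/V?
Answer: 75173442750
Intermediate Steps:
u(V) = 1
(414623 + 401752)*(92081 + u(-111)) = (414623 + 401752)*(92081 + 1) = 816375*92082 = 75173442750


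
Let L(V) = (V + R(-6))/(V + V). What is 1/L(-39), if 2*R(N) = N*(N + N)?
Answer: 26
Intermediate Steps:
R(N) = N**2 (R(N) = (N*(N + N))/2 = (N*(2*N))/2 = (2*N**2)/2 = N**2)
L(V) = (36 + V)/(2*V) (L(V) = (V + (-6)**2)/(V + V) = (V + 36)/((2*V)) = (36 + V)*(1/(2*V)) = (36 + V)/(2*V))
1/L(-39) = 1/((1/2)*(36 - 39)/(-39)) = 1/((1/2)*(-1/39)*(-3)) = 1/(1/26) = 26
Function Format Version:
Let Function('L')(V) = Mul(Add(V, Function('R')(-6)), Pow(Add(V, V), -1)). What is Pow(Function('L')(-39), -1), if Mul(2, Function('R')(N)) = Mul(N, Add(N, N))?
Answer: 26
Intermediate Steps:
Function('R')(N) = Pow(N, 2) (Function('R')(N) = Mul(Rational(1, 2), Mul(N, Add(N, N))) = Mul(Rational(1, 2), Mul(N, Mul(2, N))) = Mul(Rational(1, 2), Mul(2, Pow(N, 2))) = Pow(N, 2))
Function('L')(V) = Mul(Rational(1, 2), Pow(V, -1), Add(36, V)) (Function('L')(V) = Mul(Add(V, Pow(-6, 2)), Pow(Add(V, V), -1)) = Mul(Add(V, 36), Pow(Mul(2, V), -1)) = Mul(Add(36, V), Mul(Rational(1, 2), Pow(V, -1))) = Mul(Rational(1, 2), Pow(V, -1), Add(36, V)))
Pow(Function('L')(-39), -1) = Pow(Mul(Rational(1, 2), Pow(-39, -1), Add(36, -39)), -1) = Pow(Mul(Rational(1, 2), Rational(-1, 39), -3), -1) = Pow(Rational(1, 26), -1) = 26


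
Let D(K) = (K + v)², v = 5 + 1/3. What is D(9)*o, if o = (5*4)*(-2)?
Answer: -73960/9 ≈ -8217.8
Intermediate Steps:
o = -40 (o = 20*(-2) = -40)
v = 16/3 (v = 5 + 1*(⅓) = 5 + ⅓ = 16/3 ≈ 5.3333)
D(K) = (16/3 + K)² (D(K) = (K + 16/3)² = (16/3 + K)²)
D(9)*o = ((16 + 3*9)²/9)*(-40) = ((16 + 27)²/9)*(-40) = ((⅑)*43²)*(-40) = ((⅑)*1849)*(-40) = (1849/9)*(-40) = -73960/9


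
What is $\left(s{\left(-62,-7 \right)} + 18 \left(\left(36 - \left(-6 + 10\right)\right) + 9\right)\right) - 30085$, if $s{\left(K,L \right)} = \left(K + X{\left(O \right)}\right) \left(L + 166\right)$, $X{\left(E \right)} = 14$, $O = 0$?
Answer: $-36979$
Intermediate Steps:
$s{\left(K,L \right)} = \left(14 + K\right) \left(166 + L\right)$ ($s{\left(K,L \right)} = \left(K + 14\right) \left(L + 166\right) = \left(14 + K\right) \left(166 + L\right)$)
$\left(s{\left(-62,-7 \right)} + 18 \left(\left(36 - \left(-6 + 10\right)\right) + 9\right)\right) - 30085 = \left(\left(2324 + 14 \left(-7\right) + 166 \left(-62\right) - -434\right) + 18 \left(\left(36 - \left(-6 + 10\right)\right) + 9\right)\right) - 30085 = \left(\left(2324 - 98 - 10292 + 434\right) + 18 \left(\left(36 - 4\right) + 9\right)\right) - 30085 = \left(-7632 + 18 \left(\left(36 - 4\right) + 9\right)\right) - 30085 = \left(-7632 + 18 \left(32 + 9\right)\right) - 30085 = \left(-7632 + 18 \cdot 41\right) - 30085 = \left(-7632 + 738\right) - 30085 = -6894 - 30085 = -36979$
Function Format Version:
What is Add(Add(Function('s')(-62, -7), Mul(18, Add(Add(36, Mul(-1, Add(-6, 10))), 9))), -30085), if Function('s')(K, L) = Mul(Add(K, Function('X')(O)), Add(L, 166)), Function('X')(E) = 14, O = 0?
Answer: -36979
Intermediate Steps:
Function('s')(K, L) = Mul(Add(14, K), Add(166, L)) (Function('s')(K, L) = Mul(Add(K, 14), Add(L, 166)) = Mul(Add(14, K), Add(166, L)))
Add(Add(Function('s')(-62, -7), Mul(18, Add(Add(36, Mul(-1, Add(-6, 10))), 9))), -30085) = Add(Add(Add(2324, Mul(14, -7), Mul(166, -62), Mul(-62, -7)), Mul(18, Add(Add(36, Mul(-1, Add(-6, 10))), 9))), -30085) = Add(Add(Add(2324, -98, -10292, 434), Mul(18, Add(Add(36, Mul(-1, 4)), 9))), -30085) = Add(Add(-7632, Mul(18, Add(Add(36, -4), 9))), -30085) = Add(Add(-7632, Mul(18, Add(32, 9))), -30085) = Add(Add(-7632, Mul(18, 41)), -30085) = Add(Add(-7632, 738), -30085) = Add(-6894, -30085) = -36979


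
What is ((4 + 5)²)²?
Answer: 6561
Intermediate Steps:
((4 + 5)²)² = (9²)² = 81² = 6561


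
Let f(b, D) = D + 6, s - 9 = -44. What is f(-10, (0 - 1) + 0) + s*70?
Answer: -2445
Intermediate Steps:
s = -35 (s = 9 - 44 = -35)
f(b, D) = 6 + D
f(-10, (0 - 1) + 0) + s*70 = (6 + ((0 - 1) + 0)) - 35*70 = (6 + (-1 + 0)) - 2450 = (6 - 1) - 2450 = 5 - 2450 = -2445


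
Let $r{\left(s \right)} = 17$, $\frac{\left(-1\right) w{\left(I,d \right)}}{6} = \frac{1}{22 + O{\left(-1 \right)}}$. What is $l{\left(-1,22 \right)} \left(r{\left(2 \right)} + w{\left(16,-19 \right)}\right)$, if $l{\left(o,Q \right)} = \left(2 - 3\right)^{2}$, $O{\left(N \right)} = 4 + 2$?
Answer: $\frac{235}{14} \approx 16.786$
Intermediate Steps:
$O{\left(N \right)} = 6$
$w{\left(I,d \right)} = - \frac{3}{14}$ ($w{\left(I,d \right)} = - \frac{6}{22 + 6} = - \frac{6}{28} = \left(-6\right) \frac{1}{28} = - \frac{3}{14}$)
$l{\left(o,Q \right)} = 1$ ($l{\left(o,Q \right)} = \left(-1\right)^{2} = 1$)
$l{\left(-1,22 \right)} \left(r{\left(2 \right)} + w{\left(16,-19 \right)}\right) = 1 \left(17 - \frac{3}{14}\right) = 1 \cdot \frac{235}{14} = \frac{235}{14}$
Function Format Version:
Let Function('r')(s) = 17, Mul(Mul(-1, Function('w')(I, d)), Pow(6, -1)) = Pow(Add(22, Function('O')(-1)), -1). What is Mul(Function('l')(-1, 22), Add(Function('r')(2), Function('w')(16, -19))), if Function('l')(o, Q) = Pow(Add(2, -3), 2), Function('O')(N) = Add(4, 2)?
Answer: Rational(235, 14) ≈ 16.786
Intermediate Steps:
Function('O')(N) = 6
Function('w')(I, d) = Rational(-3, 14) (Function('w')(I, d) = Mul(-6, Pow(Add(22, 6), -1)) = Mul(-6, Pow(28, -1)) = Mul(-6, Rational(1, 28)) = Rational(-3, 14))
Function('l')(o, Q) = 1 (Function('l')(o, Q) = Pow(-1, 2) = 1)
Mul(Function('l')(-1, 22), Add(Function('r')(2), Function('w')(16, -19))) = Mul(1, Add(17, Rational(-3, 14))) = Mul(1, Rational(235, 14)) = Rational(235, 14)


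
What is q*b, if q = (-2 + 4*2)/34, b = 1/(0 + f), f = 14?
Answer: 3/238 ≈ 0.012605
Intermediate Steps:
b = 1/14 (b = 1/(0 + 14) = 1/14 ≈ 0.071429)
q = 3/17 (q = (-2 + 8)*(1/34) = 6*(1/34) = 3/17 ≈ 0.17647)
q*b = (3/17)*(1/14) = 3/238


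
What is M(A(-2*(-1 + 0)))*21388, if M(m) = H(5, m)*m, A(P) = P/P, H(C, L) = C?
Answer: 106940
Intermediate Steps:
A(P) = 1
M(m) = 5*m
M(A(-2*(-1 + 0)))*21388 = (5*1)*21388 = 5*21388 = 106940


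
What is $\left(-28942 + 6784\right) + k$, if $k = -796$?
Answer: $-22954$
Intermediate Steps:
$\left(-28942 + 6784\right) + k = \left(-28942 + 6784\right) - 796 = -22158 - 796 = -22954$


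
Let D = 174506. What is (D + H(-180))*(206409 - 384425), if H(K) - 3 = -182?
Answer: -31032995232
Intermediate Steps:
H(K) = -179 (H(K) = 3 - 182 = -179)
(D + H(-180))*(206409 - 384425) = (174506 - 179)*(206409 - 384425) = 174327*(-178016) = -31032995232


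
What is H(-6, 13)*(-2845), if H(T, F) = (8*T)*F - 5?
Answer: 1789505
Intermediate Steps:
H(T, F) = -5 + 8*F*T (H(T, F) = 8*F*T - 5 = -5 + 8*F*T)
H(-6, 13)*(-2845) = (-5 + 8*13*(-6))*(-2845) = (-5 - 624)*(-2845) = -629*(-2845) = 1789505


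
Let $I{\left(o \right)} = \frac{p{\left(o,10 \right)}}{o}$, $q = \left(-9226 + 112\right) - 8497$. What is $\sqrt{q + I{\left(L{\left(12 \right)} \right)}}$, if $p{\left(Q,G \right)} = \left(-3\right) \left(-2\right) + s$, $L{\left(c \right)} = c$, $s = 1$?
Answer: $\frac{5 i \sqrt{25359}}{6} \approx 132.7 i$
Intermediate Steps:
$p{\left(Q,G \right)} = 7$ ($p{\left(Q,G \right)} = \left(-3\right) \left(-2\right) + 1 = 6 + 1 = 7$)
$q = -17611$ ($q = -9114 - 8497 = -17611$)
$I{\left(o \right)} = \frac{7}{o}$
$\sqrt{q + I{\left(L{\left(12 \right)} \right)}} = \sqrt{-17611 + \frac{7}{12}} = \sqrt{- \frac{211325}{12}} = \frac{5 i \sqrt{25359}}{6}$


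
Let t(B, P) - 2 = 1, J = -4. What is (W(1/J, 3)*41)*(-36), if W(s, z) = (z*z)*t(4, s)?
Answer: -39852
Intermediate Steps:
t(B, P) = 3 (t(B, P) = 2 + 1 = 3)
W(s, z) = 3*z² (W(s, z) = (z*z)*3 = z²*3 = 3*z²)
(W(1/J, 3)*41)*(-36) = ((3*3²)*41)*(-36) = ((3*9)*41)*(-36) = (27*41)*(-36) = 1107*(-36) = -39852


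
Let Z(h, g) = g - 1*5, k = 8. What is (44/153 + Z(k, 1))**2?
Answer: 322624/23409 ≈ 13.782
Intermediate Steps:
Z(h, g) = -5 + g (Z(h, g) = g - 5 = -5 + g)
(44/153 + Z(k, 1))**2 = (44/153 + (-5 + 1))**2 = (44*(1/153) - 4)**2 = (44/153 - 4)**2 = (-568/153)**2 = 322624/23409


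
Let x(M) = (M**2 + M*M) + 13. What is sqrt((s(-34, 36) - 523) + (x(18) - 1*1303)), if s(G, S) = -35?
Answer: 20*I*sqrt(3) ≈ 34.641*I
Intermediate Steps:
x(M) = 13 + 2*M**2 (x(M) = (M**2 + M**2) + 13 = 2*M**2 + 13 = 13 + 2*M**2)
sqrt((s(-34, 36) - 523) + (x(18) - 1*1303)) = sqrt((-35 - 523) + ((13 + 2*18**2) - 1*1303)) = sqrt(-558 + ((13 + 2*324) - 1303)) = sqrt(-558 + ((13 + 648) - 1303)) = sqrt(-558 + (661 - 1303)) = sqrt(-558 - 642) = sqrt(-1200) = 20*I*sqrt(3)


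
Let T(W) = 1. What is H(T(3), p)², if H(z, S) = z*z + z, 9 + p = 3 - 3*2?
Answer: 4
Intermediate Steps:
p = -12 (p = -9 + (3 - 3*2) = -9 + (3 - 6) = -9 - 3 = -12)
H(z, S) = z + z² (H(z, S) = z² + z = z + z²)
H(T(3), p)² = (1*(1 + 1))² = (1*2)² = 2² = 4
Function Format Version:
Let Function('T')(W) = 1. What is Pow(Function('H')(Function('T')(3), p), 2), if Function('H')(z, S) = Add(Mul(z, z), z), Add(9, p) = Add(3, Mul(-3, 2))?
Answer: 4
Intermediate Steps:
p = -12 (p = Add(-9, Add(3, Mul(-3, 2))) = Add(-9, Add(3, -6)) = Add(-9, -3) = -12)
Function('H')(z, S) = Add(z, Pow(z, 2)) (Function('H')(z, S) = Add(Pow(z, 2), z) = Add(z, Pow(z, 2)))
Pow(Function('H')(Function('T')(3), p), 2) = Pow(Mul(1, Add(1, 1)), 2) = Pow(Mul(1, 2), 2) = Pow(2, 2) = 4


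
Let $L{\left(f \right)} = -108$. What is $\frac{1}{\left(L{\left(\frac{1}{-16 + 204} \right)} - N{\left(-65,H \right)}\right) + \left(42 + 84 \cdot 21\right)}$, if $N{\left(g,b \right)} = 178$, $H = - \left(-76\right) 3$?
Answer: $\frac{1}{1520} \approx 0.00065789$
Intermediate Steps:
$H = 228$ ($H = \left(-1\right) \left(-228\right) = 228$)
$\frac{1}{\left(L{\left(\frac{1}{-16 + 204} \right)} - N{\left(-65,H \right)}\right) + \left(42 + 84 \cdot 21\right)} = \frac{1}{\left(-108 - 178\right) + \left(42 + 84 \cdot 21\right)} = \frac{1}{\left(-108 - 178\right) + \left(42 + 1764\right)} = \frac{1}{-286 + 1806} = \frac{1}{1520}$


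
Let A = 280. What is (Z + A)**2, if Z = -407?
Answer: 16129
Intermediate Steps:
(Z + A)**2 = (-407 + 280)**2 = (-127)**2 = 16129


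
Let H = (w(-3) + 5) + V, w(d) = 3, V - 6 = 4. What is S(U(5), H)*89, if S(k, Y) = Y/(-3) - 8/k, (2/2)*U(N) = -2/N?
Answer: 1246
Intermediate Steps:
V = 10 (V = 6 + 4 = 10)
U(N) = -2/N
H = 18 (H = (3 + 5) + 10 = 8 + 10 = 18)
S(k, Y) = -8/k - Y/3 (S(k, Y) = Y*(-1/3) - 8/k = -Y/3 - 8/k = -8/k - Y/3)
S(U(5), H)*89 = (-8/((-2/5)) - 1/3*18)*89 = (-8/((-2*1/5)) - 6)*89 = (-8/(-2/5) - 6)*89 = (-8*(-5/2) - 6)*89 = (20 - 6)*89 = 14*89 = 1246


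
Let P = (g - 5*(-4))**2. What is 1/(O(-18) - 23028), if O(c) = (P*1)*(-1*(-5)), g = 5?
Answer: -1/19903 ≈ -5.0244e-5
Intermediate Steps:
P = 625 (P = (5 - 5*(-4))**2 = (5 + 20)**2 = 25**2 = 625)
O(c) = 3125 (O(c) = (625*1)*(-1*(-5)) = 625*5 = 3125)
1/(O(-18) - 23028) = 1/(3125 - 23028) = 1/(-19903) = -1/19903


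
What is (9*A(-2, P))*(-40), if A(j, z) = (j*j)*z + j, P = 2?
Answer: -2160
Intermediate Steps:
A(j, z) = j + z*j**2 (A(j, z) = j**2*z + j = z*j**2 + j = j + z*j**2)
(9*A(-2, P))*(-40) = (9*(-2*(1 - 2*2)))*(-40) = (9*(-2*(1 - 4)))*(-40) = (9*(-2*(-3)))*(-40) = (9*6)*(-40) = 54*(-40) = -2160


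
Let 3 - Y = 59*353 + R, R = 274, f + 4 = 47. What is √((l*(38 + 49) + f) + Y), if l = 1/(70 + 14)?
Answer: I*√4126577/14 ≈ 145.1*I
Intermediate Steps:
f = 43 (f = -4 + 47 = 43)
l = 1/84 ≈ 0.011905
Y = -21098 (Y = 3 - (59*353 + 274) = 3 - (20827 + 274) = 3 - 1*21101 = 3 - 21101 = -21098)
√((l*(38 + 49) + f) + Y) = √(((38 + 49)/84 + 43) - 21098) = √(((1/84)*87 + 43) - 21098) = √((29/28 + 43) - 21098) = √(1233/28 - 21098) = √(-589511/28) = I*√4126577/14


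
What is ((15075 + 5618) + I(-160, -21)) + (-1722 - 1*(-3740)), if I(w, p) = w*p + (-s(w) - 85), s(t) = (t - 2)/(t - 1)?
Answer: 4183584/161 ≈ 25985.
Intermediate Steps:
s(t) = (-2 + t)/(-1 + t)
I(w, p) = -85 + p*w - (-2 + w)/(-1 + w) (I(w, p) = w*p + (-(-2 + w)/(-1 + w) - 85) = p*w + (-(-2 + w)/(-1 + w) - 85) = p*w + (-85 - (-2 + w)/(-1 + w)) = -85 + p*w - (-2 + w)/(-1 + w))
((15075 + 5618) + I(-160, -21)) + (-1722 - 1*(-3740)) = ((15075 + 5618) + (2 - 1*(-160) + (-1 - 160)*(-85 - 21*(-160)))/(-1 - 160)) + (-1722 - 1*(-3740)) = (20693 + (2 + 160 - 161*(-85 + 3360))/(-161)) + (-1722 + 3740) = (20693 - (2 + 160 - 161*3275)/161) + 2018 = (20693 - (2 + 160 - 527275)/161) + 2018 = (20693 - 1/161*(-527113)) + 2018 = (20693 + 527113/161) + 2018 = 3858686/161 + 2018 = 4183584/161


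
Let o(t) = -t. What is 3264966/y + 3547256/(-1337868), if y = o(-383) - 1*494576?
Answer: -72870507344/7871011911 ≈ -9.2581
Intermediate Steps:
y = -494193 (y = -1*(-383) - 1*494576 = 383 - 494576 = -494193)
3264966/y + 3547256/(-1337868) = 3264966/(-494193) + 3547256/(-1337868) = 3264966*(-1/494193) + 3547256*(-1/1337868) = -1088322/164731 - 886814/334467 = -72870507344/7871011911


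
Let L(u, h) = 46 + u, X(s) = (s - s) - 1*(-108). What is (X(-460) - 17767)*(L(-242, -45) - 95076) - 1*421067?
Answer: 1681987181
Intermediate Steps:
X(s) = 108 (X(s) = 0 + 108 = 108)
(X(-460) - 17767)*(L(-242, -45) - 95076) - 1*421067 = (108 - 17767)*((46 - 242) - 95076) - 1*421067 = -17659*(-196 - 95076) - 421067 = -17659*(-95272) - 421067 = 1682408248 - 421067 = 1681987181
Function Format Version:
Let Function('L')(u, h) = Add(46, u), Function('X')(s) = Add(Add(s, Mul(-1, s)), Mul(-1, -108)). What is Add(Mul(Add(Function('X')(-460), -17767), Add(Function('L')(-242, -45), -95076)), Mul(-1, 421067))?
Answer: 1681987181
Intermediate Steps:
Function('X')(s) = 108 (Function('X')(s) = Add(0, 108) = 108)
Add(Mul(Add(Function('X')(-460), -17767), Add(Function('L')(-242, -45), -95076)), Mul(-1, 421067)) = Add(Mul(Add(108, -17767), Add(Add(46, -242), -95076)), Mul(-1, 421067)) = Add(Mul(-17659, Add(-196, -95076)), -421067) = Add(Mul(-17659, -95272), -421067) = Add(1682408248, -421067) = 1681987181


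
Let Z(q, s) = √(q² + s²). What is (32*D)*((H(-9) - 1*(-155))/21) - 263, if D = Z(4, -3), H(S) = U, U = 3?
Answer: 19757/21 ≈ 940.81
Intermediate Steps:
H(S) = 3
D = 5 (D = √(4² + (-3)²) = √(16 + 9) = √25 = 5)
(32*D)*((H(-9) - 1*(-155))/21) - 263 = (32*5)*((3 - 1*(-155))/21) - 263 = 160*((3 + 155)*(1/21)) - 263 = 160*(158*(1/21)) - 263 = 160*(158/21) - 263 = 25280/21 - 263 = 19757/21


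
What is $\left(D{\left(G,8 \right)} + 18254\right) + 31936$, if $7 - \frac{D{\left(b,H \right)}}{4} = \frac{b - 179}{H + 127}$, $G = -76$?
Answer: $\frac{452030}{9} \approx 50226.0$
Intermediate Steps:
$D{\left(b,H \right)} = 28 - \frac{4 \left(-179 + b\right)}{127 + H}$ ($D{\left(b,H \right)} = 28 - 4 \frac{b - 179}{H + 127} = 28 - 4 \frac{-179 + b}{127 + H} = 28 - \frac{4 \left(-179 + b\right)}{127 + H}$)
$\left(D{\left(G,8 \right)} + 18254\right) + 31936 = \left(\frac{4 \left(1068 - -76 + 7 \cdot 8\right)}{127 + 8} + 18254\right) + 31936 = \left(\frac{4 \left(1068 + 76 + 56\right)}{135} + 18254\right) + 31936 = \left(4 \cdot \frac{1}{135} \cdot 1200 + 18254\right) + 31936 = \left(\frac{320}{9} + 18254\right) + 31936 = \frac{164606}{9} + 31936 = \frac{452030}{9}$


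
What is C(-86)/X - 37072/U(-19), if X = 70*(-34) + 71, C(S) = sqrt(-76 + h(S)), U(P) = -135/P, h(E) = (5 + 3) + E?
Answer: -704368/135 - I*sqrt(154)/2309 ≈ -5217.5 - 0.0053745*I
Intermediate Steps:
h(E) = 8 + E
C(S) = sqrt(-68 + S) (C(S) = sqrt(-76 + (8 + S)) = sqrt(-68 + S))
X = -2309 (X = -2380 + 71 = -2309)
C(-86)/X - 37072/U(-19) = sqrt(-68 - 86)/(-2309) - 37072/((-135/(-19))) = sqrt(-154)*(-1/2309) - 37072/((-135*(-1/19))) = (I*sqrt(154))*(-1/2309) - 37072/135/19 = -I*sqrt(154)/2309 - 37072*19/135 = -I*sqrt(154)/2309 - 704368/135 = -704368/135 - I*sqrt(154)/2309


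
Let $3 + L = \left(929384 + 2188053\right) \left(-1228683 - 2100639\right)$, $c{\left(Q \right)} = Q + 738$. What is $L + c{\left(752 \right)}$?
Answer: $-10378951586227$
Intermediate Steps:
$c{\left(Q \right)} = 738 + Q$
$L = -10378951587717$ ($L = -3 + \left(929384 + 2188053\right) \left(-1228683 - 2100639\right) = -3 + 3117437 \left(-3329322\right) = -3 - 10378951587714 = -10378951587717$)
$L + c{\left(752 \right)} = -10378951587717 + \left(738 + 752\right) = -10378951587717 + 1490 = -10378951586227$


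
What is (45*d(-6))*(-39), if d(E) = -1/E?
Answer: -585/2 ≈ -292.50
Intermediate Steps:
(45*d(-6))*(-39) = (45*(-1/(-6)))*(-39) = (45*(-1*(-⅙)))*(-39) = (45*(⅙))*(-39) = (15/2)*(-39) = -585/2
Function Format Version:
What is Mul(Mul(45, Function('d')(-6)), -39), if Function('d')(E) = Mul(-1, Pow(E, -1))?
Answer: Rational(-585, 2) ≈ -292.50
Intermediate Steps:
Mul(Mul(45, Function('d')(-6)), -39) = Mul(Mul(45, Mul(-1, Pow(-6, -1))), -39) = Mul(Mul(45, Mul(-1, Rational(-1, 6))), -39) = Mul(Mul(45, Rational(1, 6)), -39) = Mul(Rational(15, 2), -39) = Rational(-585, 2)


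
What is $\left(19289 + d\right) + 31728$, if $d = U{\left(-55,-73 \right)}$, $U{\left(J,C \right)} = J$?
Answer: $50962$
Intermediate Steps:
$d = -55$
$\left(19289 + d\right) + 31728 = \left(19289 - 55\right) + 31728 = 19234 + 31728 = 50962$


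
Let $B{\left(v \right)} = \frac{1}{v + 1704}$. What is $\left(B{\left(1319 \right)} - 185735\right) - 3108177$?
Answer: $- \frac{9957495975}{3023} \approx -3.2939 \cdot 10^{6}$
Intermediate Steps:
$B{\left(v \right)} = \frac{1}{1704 + v}$
$\left(B{\left(1319 \right)} - 185735\right) - 3108177 = \left(\frac{1}{1704 + 1319} - 185735\right) - 3108177 = \left(\frac{1}{3023} - 185735\right) - 3108177 = - \frac{561476904}{3023} - 3108177 = - \frac{9957495975}{3023}$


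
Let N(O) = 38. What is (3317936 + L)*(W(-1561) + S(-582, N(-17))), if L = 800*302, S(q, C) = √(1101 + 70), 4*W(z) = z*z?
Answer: 2168399030364 + 3559536*√1171 ≈ 2.1685e+12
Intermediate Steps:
W(z) = z²/4 (W(z) = (z*z)/4 = z²/4)
S(q, C) = √1171
L = 241600
(3317936 + L)*(W(-1561) + S(-582, N(-17))) = (3317936 + 241600)*((¼)*(-1561)² + √1171) = 3559536*((¼)*2436721 + √1171) = 3559536*(2436721/4 + √1171) = 2168399030364 + 3559536*√1171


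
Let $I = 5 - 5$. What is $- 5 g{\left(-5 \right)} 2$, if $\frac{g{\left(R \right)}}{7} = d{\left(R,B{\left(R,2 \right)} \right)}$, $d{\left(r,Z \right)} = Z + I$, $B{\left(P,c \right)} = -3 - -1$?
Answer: $140$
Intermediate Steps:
$B{\left(P,c \right)} = -2$ ($B{\left(P,c \right)} = -3 + 1 = -2$)
$I = 0$ ($I = 5 - 5 = 0$)
$d{\left(r,Z \right)} = Z$ ($d{\left(r,Z \right)} = Z + 0 = Z$)
$g{\left(R \right)} = -14$ ($g{\left(R \right)} = 7 \left(-2\right) = -14$)
$- 5 g{\left(-5 \right)} 2 = \left(-5\right) \left(-14\right) 2 = 70 \cdot 2 = 140$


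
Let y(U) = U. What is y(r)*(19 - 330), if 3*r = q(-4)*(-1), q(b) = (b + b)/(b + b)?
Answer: 311/3 ≈ 103.67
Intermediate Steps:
q(b) = 1 (q(b) = (2*b)/((2*b)) = (2*b)*(1/(2*b)) = 1)
r = -⅓ (r = (1*(-1))/3 = (⅓)*(-1) = -⅓ ≈ -0.33333)
y(r)*(19 - 330) = -(19 - 330)/3 = -⅓*(-311) = 311/3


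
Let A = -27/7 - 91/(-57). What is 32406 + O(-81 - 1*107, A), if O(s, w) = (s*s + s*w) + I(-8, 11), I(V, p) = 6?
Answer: 27204220/399 ≈ 68181.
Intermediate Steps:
A = -902/399 (A = -27*⅐ - 91*(-1/57) = -27/7 + 91/57 = -902/399 ≈ -2.2607)
O(s, w) = 6 + s² + s*w (O(s, w) = (s*s + s*w) + 6 = (s² + s*w) + 6 = 6 + s² + s*w)
32406 + O(-81 - 1*107, A) = 32406 + (6 + (-81 - 1*107)² + (-81 - 1*107)*(-902/399)) = 32406 + (6 + (-81 - 107)² + (-81 - 107)*(-902/399)) = 32406 + (6 + (-188)² - 188*(-902/399)) = 32406 + (6 + 35344 + 169576/399) = 32406 + 14274226/399 = 27204220/399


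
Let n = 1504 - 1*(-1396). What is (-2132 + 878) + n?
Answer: 1646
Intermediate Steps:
n = 2900 (n = 1504 + 1396 = 2900)
(-2132 + 878) + n = (-2132 + 878) + 2900 = -1254 + 2900 = 1646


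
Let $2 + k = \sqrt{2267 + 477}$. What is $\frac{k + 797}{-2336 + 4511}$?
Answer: $\frac{53}{145} + \frac{14 \sqrt{14}}{2175} \approx 0.3896$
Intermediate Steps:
$k = -2 + 14 \sqrt{14}$ ($k = -2 + \sqrt{2267 + 477} = -2 + \sqrt{2744} = -2 + 14 \sqrt{14} \approx 50.383$)
$\frac{k + 797}{-2336 + 4511} = \frac{\left(-2 + 14 \sqrt{14}\right) + 797}{-2336 + 4511} = \frac{795 + 14 \sqrt{14}}{2175} = \left(795 + 14 \sqrt{14}\right) \frac{1}{2175} = \frac{53}{145} + \frac{14 \sqrt{14}}{2175}$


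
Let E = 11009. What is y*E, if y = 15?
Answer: 165135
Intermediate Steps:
y*E = 15*11009 = 165135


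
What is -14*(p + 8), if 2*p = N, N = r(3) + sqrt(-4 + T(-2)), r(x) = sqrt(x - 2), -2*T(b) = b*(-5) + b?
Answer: -119 - 14*I*sqrt(2) ≈ -119.0 - 19.799*I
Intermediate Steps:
T(b) = 2*b (T(b) = -(b*(-5) + b)/2 = -(-5*b + b)/2 = -(-2)*b = 2*b)
r(x) = sqrt(-2 + x)
N = 1 + 2*I*sqrt(2) (N = sqrt(-2 + 3) + sqrt(-4 + 2*(-2)) = sqrt(1) + sqrt(-4 - 4) = 1 + sqrt(-8) = 1 + 2*I*sqrt(2) ≈ 1.0 + 2.8284*I)
p = 1/2 + I*sqrt(2) (p = (1 + 2*I*sqrt(2))/2 = 1/2 + I*sqrt(2) ≈ 0.5 + 1.4142*I)
-14*(p + 8) = -14*((1/2 + I*sqrt(2)) + 8) = -14*(17/2 + I*sqrt(2)) = -119 - 14*I*sqrt(2)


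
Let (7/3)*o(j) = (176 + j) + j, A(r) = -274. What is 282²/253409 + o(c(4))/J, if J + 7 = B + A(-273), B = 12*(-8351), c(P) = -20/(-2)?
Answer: 7970318976/25465830637 ≈ 0.31298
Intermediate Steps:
c(P) = 10 (c(P) = -20*(-½) = 10)
B = -100212
o(j) = 528/7 + 6*j/7 (o(j) = 3*((176 + j) + j)/7 = 3*(176 + 2*j)/7 = 528/7 + 6*j/7)
J = -100493 (J = -7 + (-100212 - 274) = -7 - 100486 = -100493)
282²/253409 + o(c(4))/J = 282²/253409 + (528/7 + (6/7)*10)/(-100493) = 79524*(1/253409) + (528/7 + 60/7)*(-1/100493) = 79524/253409 + 84*(-1/100493) = 79524/253409 - 84/100493 = 7970318976/25465830637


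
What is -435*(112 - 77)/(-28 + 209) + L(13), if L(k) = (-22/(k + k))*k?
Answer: -17216/181 ≈ -95.116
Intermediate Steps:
L(k) = -11 (L(k) = (-22*1/(2*k))*k = (-11/k)*k = -11)
-435*(112 - 77)/(-28 + 209) + L(13) = -435*(112 - 77)/(-28 + 209) - 11 = -15225/181 - 11 = -17216/181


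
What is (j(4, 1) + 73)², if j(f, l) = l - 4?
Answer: 4900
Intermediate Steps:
j(f, l) = -4 + l
(j(4, 1) + 73)² = ((-4 + 1) + 73)² = (-3 + 73)² = 70² = 4900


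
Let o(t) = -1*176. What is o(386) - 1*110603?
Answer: -110779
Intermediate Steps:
o(t) = -176
o(386) - 1*110603 = -176 - 1*110603 = -176 - 110603 = -110779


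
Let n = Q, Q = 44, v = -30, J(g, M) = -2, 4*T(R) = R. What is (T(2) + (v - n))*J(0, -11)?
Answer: 147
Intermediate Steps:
T(R) = R/4
n = 44
(T(2) + (v - n))*J(0, -11) = ((¼)*2 + (-30 - 1*44))*(-2) = (½ + (-30 - 44))*(-2) = (½ - 74)*(-2) = -147/2*(-2) = 147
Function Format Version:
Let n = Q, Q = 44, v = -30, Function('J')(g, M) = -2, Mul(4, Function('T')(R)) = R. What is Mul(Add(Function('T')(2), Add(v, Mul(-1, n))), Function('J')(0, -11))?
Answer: 147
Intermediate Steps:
Function('T')(R) = Mul(Rational(1, 4), R)
n = 44
Mul(Add(Function('T')(2), Add(v, Mul(-1, n))), Function('J')(0, -11)) = Mul(Add(Mul(Rational(1, 4), 2), Add(-30, Mul(-1, 44))), -2) = Mul(Add(Rational(1, 2), Add(-30, -44)), -2) = Mul(Add(Rational(1, 2), -74), -2) = Mul(Rational(-147, 2), -2) = 147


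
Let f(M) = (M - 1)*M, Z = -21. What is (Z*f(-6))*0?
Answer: 0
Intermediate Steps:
f(M) = M*(-1 + M) (f(M) = (-1 + M)*M = M*(-1 + M))
(Z*f(-6))*0 = -(-126)*(-1 - 6)*0 = -(-126)*(-7)*0 = -21*42*0 = -882*0 = 0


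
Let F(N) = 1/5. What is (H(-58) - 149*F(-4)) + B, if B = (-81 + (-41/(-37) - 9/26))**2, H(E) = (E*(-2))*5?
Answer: 32336605049/4627220 ≈ 6988.3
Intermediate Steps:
F(N) = 1/5
H(E) = -10*E (H(E) = -2*E*5 = -10*E)
B = 5958141721/925444 (B = (-81 + (-41*(-1/37) - 9*1/26))**2 = (-81 + (41/37 - 9/26))**2 = (-81 + 733/962)**2 = (-77189/962)**2 = 5958141721/925444 ≈ 6438.1)
(H(-58) - 149*F(-4)) + B = (-10*(-58) - 149*1/5) + 5958141721/925444 = (580 - 149/5) + 5958141721/925444 = 2751/5 + 5958141721/925444 = 32336605049/4627220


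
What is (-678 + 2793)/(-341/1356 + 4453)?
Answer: 2867940/6037927 ≈ 0.47499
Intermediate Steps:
(-678 + 2793)/(-341/1356 + 4453) = 2115/(-341*1/1356 + 4453) = 2115/(-341/1356 + 4453) = 2115/(6037927/1356) = 2115*(1356/6037927) = 2867940/6037927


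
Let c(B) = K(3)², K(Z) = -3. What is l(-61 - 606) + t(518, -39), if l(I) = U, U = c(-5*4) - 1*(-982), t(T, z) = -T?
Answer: 473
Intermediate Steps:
c(B) = 9 (c(B) = (-3)² = 9)
U = 991 (U = 9 - 1*(-982) = 9 + 982 = 991)
l(I) = 991
l(-61 - 606) + t(518, -39) = 991 - 1*518 = 991 - 518 = 473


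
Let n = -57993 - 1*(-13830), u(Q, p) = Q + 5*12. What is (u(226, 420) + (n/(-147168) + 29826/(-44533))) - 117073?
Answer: -12149283556159/104029088 ≈ -1.1679e+5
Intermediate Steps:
u(Q, p) = 60 + Q (u(Q, p) = Q + 60 = 60 + Q)
n = -44163 (n = -57993 + 13830 = -44163)
(u(226, 420) + (n/(-147168) + 29826/(-44533))) - 117073 = ((60 + 226) + (-44163/(-147168) + 29826/(-44533))) - 117073 = (286 + (-44163*(-1/147168) + 29826*(-1/44533))) - 117073 = (286 + (701/2336 - 29826/44533)) - 117073 = (286 - 38455903/104029088) - 117073 = 29713863265/104029088 - 117073 = -12149283556159/104029088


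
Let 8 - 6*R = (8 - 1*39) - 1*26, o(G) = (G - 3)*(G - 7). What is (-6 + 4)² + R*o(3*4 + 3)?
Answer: 1044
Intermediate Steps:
o(G) = (-7 + G)*(-3 + G) (o(G) = (-3 + G)*(-7 + G) = (-7 + G)*(-3 + G))
R = 65/6 (R = 4/3 - ((8 - 1*39) - 1*26)/6 = 4/3 - ((8 - 39) - 26)/6 = 4/3 - (-31 - 26)/6 = 4/3 - ⅙*(-57) = 4/3 + 19/2 = 65/6 ≈ 10.833)
(-6 + 4)² + R*o(3*4 + 3) = (-6 + 4)² + 65*(21 + (3*4 + 3)² - 10*(3*4 + 3))/6 = (-2)² + 65*(21 + (12 + 3)² - 10*(12 + 3))/6 = 4 + 65*(21 + 15² - 10*15)/6 = 4 + 65*(21 + 225 - 150)/6 = 4 + (65/6)*96 = 4 + 1040 = 1044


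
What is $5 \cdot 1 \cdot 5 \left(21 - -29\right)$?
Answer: $1250$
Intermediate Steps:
$5 \cdot 1 \cdot 5 \left(21 - -29\right) = 5 \cdot 5 \left(21 + 29\right) = 25 \cdot 50 = 1250$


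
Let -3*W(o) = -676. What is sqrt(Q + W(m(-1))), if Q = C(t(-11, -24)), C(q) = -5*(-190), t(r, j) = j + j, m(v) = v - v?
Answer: sqrt(10578)/3 ≈ 34.283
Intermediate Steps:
m(v) = 0
W(o) = 676/3 (W(o) = -1/3*(-676) = 676/3)
t(r, j) = 2*j
C(q) = 950
Q = 950
sqrt(Q + W(m(-1))) = sqrt(950 + 676/3) = sqrt(3526/3) = sqrt(10578)/3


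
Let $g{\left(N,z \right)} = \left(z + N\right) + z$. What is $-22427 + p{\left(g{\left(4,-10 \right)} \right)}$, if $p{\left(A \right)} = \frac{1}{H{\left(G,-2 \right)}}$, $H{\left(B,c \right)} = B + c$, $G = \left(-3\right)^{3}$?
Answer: $- \frac{650384}{29} \approx -22427.0$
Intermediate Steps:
$G = -27$
$g{\left(N,z \right)} = N + 2 z$ ($g{\left(N,z \right)} = \left(N + z\right) + z = N + 2 z$)
$p{\left(A \right)} = - \frac{1}{29}$ ($p{\left(A \right)} = \frac{1}{-27 - 2} = \frac{1}{-29} = - \frac{1}{29}$)
$-22427 + p{\left(g{\left(4,-10 \right)} \right)} = -22427 - \frac{1}{29} = - \frac{650384}{29}$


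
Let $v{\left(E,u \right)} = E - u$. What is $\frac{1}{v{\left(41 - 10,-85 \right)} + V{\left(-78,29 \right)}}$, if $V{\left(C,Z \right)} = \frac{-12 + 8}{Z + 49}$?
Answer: $\frac{39}{4522} \approx 0.0086245$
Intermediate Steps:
$V{\left(C,Z \right)} = - \frac{4}{49 + Z}$
$\frac{1}{v{\left(41 - 10,-85 \right)} + V{\left(-78,29 \right)}} = \frac{1}{\left(\left(41 - 10\right) - -85\right) - \frac{4}{49 + 29}} = \frac{1}{\left(31 + 85\right) - \frac{4}{78}} = \frac{1}{116 - \frac{2}{39}} = \frac{1}{\frac{4522}{39}} = \frac{39}{4522}$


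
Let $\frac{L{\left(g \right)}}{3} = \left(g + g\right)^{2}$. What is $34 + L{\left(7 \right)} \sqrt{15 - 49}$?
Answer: $34 + 588 i \sqrt{34} \approx 34.0 + 3428.6 i$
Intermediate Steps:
$L{\left(g \right)} = 12 g^{2}$ ($L{\left(g \right)} = 3 \left(g + g\right)^{2} = 3 \left(2 g\right)^{2} = 3 \cdot 4 g^{2} = 12 g^{2}$)
$34 + L{\left(7 \right)} \sqrt{15 - 49} = 34 + 12 \cdot 7^{2} \sqrt{15 - 49} = 34 + 12 \cdot 49 \sqrt{-34} = 34 + 588 i \sqrt{34}$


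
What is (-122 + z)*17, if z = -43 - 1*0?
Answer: -2805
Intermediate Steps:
z = -43 (z = -43 + 0 = -43)
(-122 + z)*17 = (-122 - 43)*17 = -165*17 = -2805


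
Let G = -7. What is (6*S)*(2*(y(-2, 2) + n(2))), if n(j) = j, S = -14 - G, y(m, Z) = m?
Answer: 0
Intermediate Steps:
S = -7 (S = -14 - 1*(-7) = -14 + 7 = -7)
(6*S)*(2*(y(-2, 2) + n(2))) = (6*(-7))*(2*(-2 + 2)) = -84*0 = -42*0 = 0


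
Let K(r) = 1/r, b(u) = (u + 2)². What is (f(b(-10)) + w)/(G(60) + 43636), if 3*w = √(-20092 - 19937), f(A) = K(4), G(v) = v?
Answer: 1/174784 + I*√40029/131088 ≈ 5.7213e-6 + 0.0015262*I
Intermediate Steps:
b(u) = (2 + u)²
f(A) = ¼ (f(A) = 1/4 = ¼)
w = I*√40029/3 (w = √(-20092 - 19937)/3 = √(-40029)/3 = (I*√40029)/3 = I*√40029/3 ≈ 66.691*I)
(f(b(-10)) + w)/(G(60) + 43636) = (¼ + I*√40029/3)/(60 + 43636) = (¼ + I*√40029/3)/43696 = (¼ + I*√40029/3)*(1/43696) = 1/174784 + I*√40029/131088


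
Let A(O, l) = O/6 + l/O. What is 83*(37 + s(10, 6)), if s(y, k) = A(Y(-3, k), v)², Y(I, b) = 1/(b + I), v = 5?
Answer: 7090607/324 ≈ 21885.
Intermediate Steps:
Y(I, b) = 1/(I + b)
A(O, l) = O/6 + l/O (A(O, l) = O*(⅙) + l/O = O/6 + l/O)
s(y, k) = (-15 + 5*k + 1/(6*(-3 + k)))² (s(y, k) = (1/(6*(-3 + k)) + 5/(1/(-3 + k)))² = (1/(6*(-3 + k)) + 5*(-3 + k))² = (1/(6*(-3 + k)) + (-15 + 5*k))² = (-15 + 5*k + 1/(6*(-3 + k)))²)
83*(37 + s(10, 6)) = 83*(37 + (1 + 30*(-3 + 6)²)²/(36*(-3 + 6)²)) = 83*(37 + (1/36)*(1 + 30*3²)²/3²) = 83*(37 + (1/36)*(1 + 30*9)²*(⅑)) = 83*(37 + (1/36)*(1 + 270)²*(⅑)) = 83*(37 + (1/36)*271²*(⅑)) = 83*(37 + (1/36)*73441*(⅑)) = 83*(37 + 73441/324) = 83*(85429/324) = 7090607/324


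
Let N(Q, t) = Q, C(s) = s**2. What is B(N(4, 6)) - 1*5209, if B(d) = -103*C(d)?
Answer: -6857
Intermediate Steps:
B(d) = -103*d**2
B(N(4, 6)) - 1*5209 = -103*4**2 - 1*5209 = -103*16 - 5209 = -1648 - 5209 = -6857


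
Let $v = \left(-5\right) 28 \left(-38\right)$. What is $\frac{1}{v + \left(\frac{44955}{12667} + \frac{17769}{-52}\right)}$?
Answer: $\frac{658684}{3281456617} \approx 0.00020073$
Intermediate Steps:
$v = 5320$ ($v = \left(-140\right) \left(-38\right) = 5320$)
$\frac{1}{v + \left(\frac{44955}{12667} + \frac{17769}{-52}\right)} = \frac{1}{5320 + \left(\frac{44955}{12667} + \frac{17769}{-52}\right)} = \frac{1}{5320 + \left(44955 \cdot \frac{1}{12667} + 17769 \left(- \frac{1}{52}\right)\right)} = \frac{1}{5320 + \left(\frac{44955}{12667} - \frac{17769}{52}\right)} = \frac{1}{5320 - \frac{222742263}{658684}} = \frac{1}{\frac{3281456617}{658684}} = \frac{658684}{3281456617}$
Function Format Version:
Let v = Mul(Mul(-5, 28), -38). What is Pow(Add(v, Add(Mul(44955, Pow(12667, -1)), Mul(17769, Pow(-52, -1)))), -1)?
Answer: Rational(658684, 3281456617) ≈ 0.00020073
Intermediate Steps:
v = 5320 (v = Mul(-140, -38) = 5320)
Pow(Add(v, Add(Mul(44955, Pow(12667, -1)), Mul(17769, Pow(-52, -1)))), -1) = Pow(Add(5320, Add(Mul(44955, Pow(12667, -1)), Mul(17769, Pow(-52, -1)))), -1) = Pow(Add(5320, Add(Mul(44955, Rational(1, 12667)), Mul(17769, Rational(-1, 52)))), -1) = Pow(Add(5320, Add(Rational(44955, 12667), Rational(-17769, 52))), -1) = Pow(Add(5320, Rational(-222742263, 658684)), -1) = Pow(Rational(3281456617, 658684), -1) = Rational(658684, 3281456617)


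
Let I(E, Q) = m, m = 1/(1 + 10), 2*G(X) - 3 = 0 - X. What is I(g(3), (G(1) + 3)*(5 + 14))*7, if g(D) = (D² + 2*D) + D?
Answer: 7/11 ≈ 0.63636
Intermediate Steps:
G(X) = 3/2 - X/2 (G(X) = 3/2 + (0 - X)/2 = 3/2 + (-X)/2 = 3/2 - X/2)
m = 1/11 ≈ 0.090909
g(D) = D² + 3*D
I(E, Q) = 1/11
I(g(3), (G(1) + 3)*(5 + 14))*7 = (1/11)*7 = 7/11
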